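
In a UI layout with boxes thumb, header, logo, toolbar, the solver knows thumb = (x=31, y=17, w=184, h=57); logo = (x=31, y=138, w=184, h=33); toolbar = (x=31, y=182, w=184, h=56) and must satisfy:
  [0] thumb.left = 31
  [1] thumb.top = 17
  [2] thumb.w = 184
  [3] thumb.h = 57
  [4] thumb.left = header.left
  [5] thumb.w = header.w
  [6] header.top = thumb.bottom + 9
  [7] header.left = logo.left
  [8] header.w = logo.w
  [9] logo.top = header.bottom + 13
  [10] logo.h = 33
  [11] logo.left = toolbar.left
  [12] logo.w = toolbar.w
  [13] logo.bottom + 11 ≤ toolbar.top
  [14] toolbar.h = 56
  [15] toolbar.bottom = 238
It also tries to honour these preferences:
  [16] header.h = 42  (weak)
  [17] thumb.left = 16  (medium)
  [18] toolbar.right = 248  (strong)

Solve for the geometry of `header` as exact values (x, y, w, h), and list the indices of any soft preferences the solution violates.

header = (x=31, y=83, w=184, h=42)
violated soft preferences: 17, 18

1. header.x = 31  [thumb.left = header.left]
2. header.w = 184  [thumb.w = header.w]
3. header.y = 83  [header.top = thumb.bottom + 9]
4. header.h = 42  [logo.top = header.bottom + 13]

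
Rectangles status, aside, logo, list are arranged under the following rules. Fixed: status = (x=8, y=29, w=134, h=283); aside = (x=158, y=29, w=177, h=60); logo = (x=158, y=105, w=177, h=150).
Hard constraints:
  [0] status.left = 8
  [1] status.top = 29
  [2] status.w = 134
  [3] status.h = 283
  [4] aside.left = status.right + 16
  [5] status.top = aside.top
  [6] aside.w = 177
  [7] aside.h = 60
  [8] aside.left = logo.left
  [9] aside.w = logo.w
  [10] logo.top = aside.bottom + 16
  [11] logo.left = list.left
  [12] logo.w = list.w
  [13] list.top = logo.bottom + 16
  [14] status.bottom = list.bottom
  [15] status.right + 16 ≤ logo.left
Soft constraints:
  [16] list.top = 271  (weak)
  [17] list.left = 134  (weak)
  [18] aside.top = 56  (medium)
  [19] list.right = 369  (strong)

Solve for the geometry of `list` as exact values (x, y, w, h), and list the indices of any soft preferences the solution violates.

list = (x=158, y=271, w=177, h=41)
violated soft preferences: 17, 18, 19

1. list.x = 158  [logo.left = list.left]
2. list.w = 177  [logo.w = list.w]
3. list.y = 271  [list.top = logo.bottom + 16]
4. list.h = 41  [status.bottom = list.bottom]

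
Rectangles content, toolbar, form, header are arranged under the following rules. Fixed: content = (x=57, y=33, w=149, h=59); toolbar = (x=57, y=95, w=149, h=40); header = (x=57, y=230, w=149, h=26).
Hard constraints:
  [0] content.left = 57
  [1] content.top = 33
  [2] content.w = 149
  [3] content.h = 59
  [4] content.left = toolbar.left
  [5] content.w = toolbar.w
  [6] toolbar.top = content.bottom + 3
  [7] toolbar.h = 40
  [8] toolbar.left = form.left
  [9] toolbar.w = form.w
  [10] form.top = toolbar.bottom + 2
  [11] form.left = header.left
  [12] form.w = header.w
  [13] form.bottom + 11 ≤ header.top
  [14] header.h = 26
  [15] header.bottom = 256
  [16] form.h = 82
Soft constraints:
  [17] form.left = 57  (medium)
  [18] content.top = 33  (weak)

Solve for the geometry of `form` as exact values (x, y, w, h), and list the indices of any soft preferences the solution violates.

1. form.x = 57  [toolbar.left = form.left]
2. form.w = 149  [toolbar.w = form.w]
3. form.y = 137  [form.top = toolbar.bottom + 2]
4. form.h = 82  [form.h = 82]

form = (x=57, y=137, w=149, h=82)
violated soft preferences: none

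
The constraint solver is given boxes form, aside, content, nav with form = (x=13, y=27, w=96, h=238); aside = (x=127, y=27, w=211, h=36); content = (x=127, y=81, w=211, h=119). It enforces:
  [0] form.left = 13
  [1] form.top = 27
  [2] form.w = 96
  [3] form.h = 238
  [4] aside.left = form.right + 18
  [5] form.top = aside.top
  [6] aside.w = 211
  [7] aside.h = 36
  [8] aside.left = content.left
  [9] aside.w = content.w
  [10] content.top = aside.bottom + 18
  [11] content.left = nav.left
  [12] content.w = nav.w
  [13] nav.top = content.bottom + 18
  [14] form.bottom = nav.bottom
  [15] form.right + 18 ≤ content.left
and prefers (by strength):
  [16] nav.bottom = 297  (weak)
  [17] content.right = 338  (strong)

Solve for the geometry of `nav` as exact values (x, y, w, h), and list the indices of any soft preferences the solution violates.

nav = (x=127, y=218, w=211, h=47)
violated soft preferences: 16

1. nav.x = 127  [content.left = nav.left]
2. nav.w = 211  [content.w = nav.w]
3. nav.y = 218  [nav.top = content.bottom + 18]
4. nav.h = 47  [form.bottom = nav.bottom]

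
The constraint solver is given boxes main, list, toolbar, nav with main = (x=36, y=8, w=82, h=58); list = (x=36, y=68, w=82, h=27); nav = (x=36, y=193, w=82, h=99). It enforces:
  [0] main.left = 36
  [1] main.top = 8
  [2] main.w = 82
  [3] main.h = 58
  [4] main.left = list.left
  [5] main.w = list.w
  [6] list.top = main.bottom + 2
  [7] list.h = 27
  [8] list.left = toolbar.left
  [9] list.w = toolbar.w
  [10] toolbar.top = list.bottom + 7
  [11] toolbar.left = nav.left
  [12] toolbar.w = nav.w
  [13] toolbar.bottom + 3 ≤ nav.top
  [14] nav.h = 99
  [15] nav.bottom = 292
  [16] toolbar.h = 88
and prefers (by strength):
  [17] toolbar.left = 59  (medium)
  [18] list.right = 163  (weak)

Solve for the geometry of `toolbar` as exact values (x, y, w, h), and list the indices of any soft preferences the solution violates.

toolbar = (x=36, y=102, w=82, h=88)
violated soft preferences: 17, 18

1. toolbar.x = 36  [list.left = toolbar.left]
2. toolbar.w = 82  [list.w = toolbar.w]
3. toolbar.y = 102  [toolbar.top = list.bottom + 7]
4. toolbar.h = 88  [toolbar.h = 88]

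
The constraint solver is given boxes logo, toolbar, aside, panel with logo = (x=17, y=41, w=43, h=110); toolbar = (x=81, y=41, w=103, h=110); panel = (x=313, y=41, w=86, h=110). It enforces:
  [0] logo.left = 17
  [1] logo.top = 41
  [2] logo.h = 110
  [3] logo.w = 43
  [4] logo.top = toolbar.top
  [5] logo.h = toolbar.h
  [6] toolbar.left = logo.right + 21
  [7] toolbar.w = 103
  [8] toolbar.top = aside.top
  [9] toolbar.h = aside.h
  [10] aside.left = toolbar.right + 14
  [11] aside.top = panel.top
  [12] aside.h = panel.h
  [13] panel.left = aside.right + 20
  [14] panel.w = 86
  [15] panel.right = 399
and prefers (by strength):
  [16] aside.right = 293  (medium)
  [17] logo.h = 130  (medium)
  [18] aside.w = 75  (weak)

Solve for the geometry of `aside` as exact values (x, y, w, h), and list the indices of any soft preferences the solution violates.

1. aside.y = 41  [toolbar.top = aside.top]
2. aside.h = 110  [toolbar.h = aside.h]
3. aside.x = 198  [aside.left = toolbar.right + 14]
4. aside.w = 95  [panel.left = aside.right + 20]

aside = (x=198, y=41, w=95, h=110)
violated soft preferences: 17, 18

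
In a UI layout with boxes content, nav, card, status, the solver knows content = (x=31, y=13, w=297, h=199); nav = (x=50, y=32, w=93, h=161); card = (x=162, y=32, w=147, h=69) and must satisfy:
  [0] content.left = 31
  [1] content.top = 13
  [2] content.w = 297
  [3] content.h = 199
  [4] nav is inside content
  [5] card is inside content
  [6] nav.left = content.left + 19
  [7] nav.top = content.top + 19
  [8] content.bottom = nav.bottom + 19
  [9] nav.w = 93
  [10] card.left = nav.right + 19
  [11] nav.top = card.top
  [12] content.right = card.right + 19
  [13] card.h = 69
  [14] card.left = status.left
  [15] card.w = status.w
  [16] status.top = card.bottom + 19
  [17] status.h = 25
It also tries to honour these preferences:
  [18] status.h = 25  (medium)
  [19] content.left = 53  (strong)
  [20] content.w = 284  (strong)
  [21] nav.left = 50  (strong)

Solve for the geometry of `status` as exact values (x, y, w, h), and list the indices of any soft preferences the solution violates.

1. status.x = 162  [card.left = status.left]
2. status.w = 147  [card.w = status.w]
3. status.y = 120  [status.top = card.bottom + 19]
4. status.h = 25  [status.h = 25]

status = (x=162, y=120, w=147, h=25)
violated soft preferences: 19, 20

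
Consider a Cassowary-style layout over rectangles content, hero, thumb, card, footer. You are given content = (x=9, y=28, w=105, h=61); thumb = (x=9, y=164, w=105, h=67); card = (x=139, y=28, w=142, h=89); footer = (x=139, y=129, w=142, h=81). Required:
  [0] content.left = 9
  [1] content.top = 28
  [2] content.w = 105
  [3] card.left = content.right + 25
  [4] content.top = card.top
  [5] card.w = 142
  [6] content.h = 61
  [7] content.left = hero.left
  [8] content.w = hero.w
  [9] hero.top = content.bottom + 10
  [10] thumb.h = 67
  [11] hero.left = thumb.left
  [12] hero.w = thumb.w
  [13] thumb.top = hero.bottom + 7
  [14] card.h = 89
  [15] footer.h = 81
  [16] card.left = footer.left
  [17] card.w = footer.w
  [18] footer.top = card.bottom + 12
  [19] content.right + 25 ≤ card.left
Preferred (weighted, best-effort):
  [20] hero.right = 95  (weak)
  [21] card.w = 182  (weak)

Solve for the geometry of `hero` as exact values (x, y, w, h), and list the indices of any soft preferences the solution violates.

1. hero.x = 9  [content.left = hero.left]
2. hero.w = 105  [content.w = hero.w]
3. hero.y = 99  [hero.top = content.bottom + 10]
4. hero.h = 58  [thumb.top = hero.bottom + 7]

hero = (x=9, y=99, w=105, h=58)
violated soft preferences: 20, 21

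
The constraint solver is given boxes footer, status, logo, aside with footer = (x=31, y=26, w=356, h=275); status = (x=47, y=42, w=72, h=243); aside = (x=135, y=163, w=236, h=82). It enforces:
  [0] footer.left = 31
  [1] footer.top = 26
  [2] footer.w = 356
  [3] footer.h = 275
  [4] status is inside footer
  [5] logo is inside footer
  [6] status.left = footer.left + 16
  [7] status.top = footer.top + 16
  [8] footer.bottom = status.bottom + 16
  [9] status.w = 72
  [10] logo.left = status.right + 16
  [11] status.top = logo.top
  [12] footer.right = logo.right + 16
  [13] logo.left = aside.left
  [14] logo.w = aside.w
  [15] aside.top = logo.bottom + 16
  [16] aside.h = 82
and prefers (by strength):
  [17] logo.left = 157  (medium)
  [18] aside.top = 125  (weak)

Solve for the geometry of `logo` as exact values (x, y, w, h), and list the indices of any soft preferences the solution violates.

logo = (x=135, y=42, w=236, h=105)
violated soft preferences: 17, 18

1. logo.x = 135  [logo.left = status.right + 16]
2. logo.y = 42  [status.top = logo.top]
3. logo.w = 236  [footer.right = logo.right + 16]
4. logo.h = 105  [aside.top = logo.bottom + 16]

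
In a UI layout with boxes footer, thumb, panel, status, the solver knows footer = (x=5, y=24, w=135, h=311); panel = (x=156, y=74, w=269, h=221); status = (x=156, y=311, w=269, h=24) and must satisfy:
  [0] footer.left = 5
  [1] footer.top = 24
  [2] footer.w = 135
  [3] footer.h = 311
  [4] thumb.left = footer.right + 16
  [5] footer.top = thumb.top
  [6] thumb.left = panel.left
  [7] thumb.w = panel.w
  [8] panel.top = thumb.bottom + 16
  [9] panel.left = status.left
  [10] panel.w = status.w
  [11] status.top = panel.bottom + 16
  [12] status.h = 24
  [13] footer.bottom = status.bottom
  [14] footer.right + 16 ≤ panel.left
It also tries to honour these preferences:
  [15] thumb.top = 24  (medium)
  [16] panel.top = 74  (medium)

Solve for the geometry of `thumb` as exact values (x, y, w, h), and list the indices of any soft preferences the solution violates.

1. thumb.x = 156  [thumb.left = footer.right + 16]
2. thumb.y = 24  [footer.top = thumb.top]
3. thumb.w = 269  [thumb.w = panel.w]
4. thumb.h = 34  [panel.top = thumb.bottom + 16]

thumb = (x=156, y=24, w=269, h=34)
violated soft preferences: none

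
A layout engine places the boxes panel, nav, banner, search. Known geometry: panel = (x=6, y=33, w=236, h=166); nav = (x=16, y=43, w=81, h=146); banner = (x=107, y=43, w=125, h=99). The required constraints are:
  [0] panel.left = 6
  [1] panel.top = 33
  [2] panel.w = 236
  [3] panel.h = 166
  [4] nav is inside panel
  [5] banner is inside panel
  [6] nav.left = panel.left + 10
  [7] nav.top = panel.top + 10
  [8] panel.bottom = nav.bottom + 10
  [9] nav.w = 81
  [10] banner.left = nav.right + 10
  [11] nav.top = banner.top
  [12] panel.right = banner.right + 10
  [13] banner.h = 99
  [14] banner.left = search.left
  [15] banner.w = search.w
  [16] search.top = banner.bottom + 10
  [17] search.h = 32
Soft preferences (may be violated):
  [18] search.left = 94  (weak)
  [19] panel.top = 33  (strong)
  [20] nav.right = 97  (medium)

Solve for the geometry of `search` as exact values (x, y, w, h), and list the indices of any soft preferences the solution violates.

1. search.x = 107  [banner.left = search.left]
2. search.w = 125  [banner.w = search.w]
3. search.y = 152  [search.top = banner.bottom + 10]
4. search.h = 32  [search.h = 32]

search = (x=107, y=152, w=125, h=32)
violated soft preferences: 18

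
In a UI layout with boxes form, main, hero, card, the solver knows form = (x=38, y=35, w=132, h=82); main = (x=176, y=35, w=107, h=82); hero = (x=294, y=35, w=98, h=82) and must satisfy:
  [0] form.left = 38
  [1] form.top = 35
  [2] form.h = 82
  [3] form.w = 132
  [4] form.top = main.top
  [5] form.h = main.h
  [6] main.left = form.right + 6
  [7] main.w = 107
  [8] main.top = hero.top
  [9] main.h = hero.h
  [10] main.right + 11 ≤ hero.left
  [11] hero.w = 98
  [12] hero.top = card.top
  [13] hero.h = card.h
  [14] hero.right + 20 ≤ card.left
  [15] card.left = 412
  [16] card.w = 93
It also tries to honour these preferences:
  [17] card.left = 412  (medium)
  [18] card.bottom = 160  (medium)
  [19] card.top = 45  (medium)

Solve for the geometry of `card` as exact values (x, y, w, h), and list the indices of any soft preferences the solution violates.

1. card.y = 35  [hero.top = card.top]
2. card.h = 82  [hero.h = card.h]
3. card.x = 412  [card.left = 412]
4. card.w = 93  [card.w = 93]

card = (x=412, y=35, w=93, h=82)
violated soft preferences: 18, 19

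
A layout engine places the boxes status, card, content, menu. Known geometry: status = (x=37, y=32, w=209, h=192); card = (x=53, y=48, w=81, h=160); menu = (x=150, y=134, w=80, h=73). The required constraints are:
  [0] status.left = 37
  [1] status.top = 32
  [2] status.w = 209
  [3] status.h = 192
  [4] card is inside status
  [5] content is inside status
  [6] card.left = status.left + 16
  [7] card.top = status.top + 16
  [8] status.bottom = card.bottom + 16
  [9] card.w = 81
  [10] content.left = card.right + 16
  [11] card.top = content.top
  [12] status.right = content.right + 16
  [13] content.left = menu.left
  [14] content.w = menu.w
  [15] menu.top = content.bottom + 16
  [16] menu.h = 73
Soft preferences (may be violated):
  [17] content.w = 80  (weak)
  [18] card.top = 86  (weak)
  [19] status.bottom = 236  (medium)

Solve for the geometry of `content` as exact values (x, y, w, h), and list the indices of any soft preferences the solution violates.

1. content.x = 150  [content.left = card.right + 16]
2. content.y = 48  [card.top = content.top]
3. content.w = 80  [status.right = content.right + 16]
4. content.h = 70  [menu.top = content.bottom + 16]

content = (x=150, y=48, w=80, h=70)
violated soft preferences: 18, 19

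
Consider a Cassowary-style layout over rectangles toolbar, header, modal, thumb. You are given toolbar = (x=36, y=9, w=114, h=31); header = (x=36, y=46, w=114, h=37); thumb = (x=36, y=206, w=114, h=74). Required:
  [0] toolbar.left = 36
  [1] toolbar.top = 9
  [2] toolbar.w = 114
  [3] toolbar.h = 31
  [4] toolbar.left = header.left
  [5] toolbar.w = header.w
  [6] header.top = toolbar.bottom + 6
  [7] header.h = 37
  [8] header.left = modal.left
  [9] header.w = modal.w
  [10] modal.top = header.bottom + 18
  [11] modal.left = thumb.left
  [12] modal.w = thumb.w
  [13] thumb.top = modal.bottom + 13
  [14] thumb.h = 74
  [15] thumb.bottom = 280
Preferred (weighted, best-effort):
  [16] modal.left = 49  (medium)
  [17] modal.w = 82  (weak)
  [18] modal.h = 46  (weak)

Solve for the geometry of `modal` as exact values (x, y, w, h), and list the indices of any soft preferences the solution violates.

modal = (x=36, y=101, w=114, h=92)
violated soft preferences: 16, 17, 18

1. modal.x = 36  [header.left = modal.left]
2. modal.w = 114  [header.w = modal.w]
3. modal.y = 101  [modal.top = header.bottom + 18]
4. modal.h = 92  [thumb.top = modal.bottom + 13]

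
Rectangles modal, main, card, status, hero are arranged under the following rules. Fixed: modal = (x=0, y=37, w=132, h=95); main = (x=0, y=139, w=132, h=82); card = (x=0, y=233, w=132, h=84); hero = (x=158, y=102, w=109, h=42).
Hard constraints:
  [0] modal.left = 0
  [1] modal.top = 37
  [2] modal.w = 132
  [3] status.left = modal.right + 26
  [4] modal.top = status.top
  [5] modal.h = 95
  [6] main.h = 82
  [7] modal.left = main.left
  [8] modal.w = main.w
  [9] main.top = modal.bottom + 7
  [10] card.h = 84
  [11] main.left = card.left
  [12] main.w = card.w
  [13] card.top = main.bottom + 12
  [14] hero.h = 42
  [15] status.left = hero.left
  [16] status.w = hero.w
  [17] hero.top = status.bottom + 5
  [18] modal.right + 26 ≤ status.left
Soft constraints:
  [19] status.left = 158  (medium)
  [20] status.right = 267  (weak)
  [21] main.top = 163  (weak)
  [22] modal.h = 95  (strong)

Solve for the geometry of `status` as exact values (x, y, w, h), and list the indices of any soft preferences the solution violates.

status = (x=158, y=37, w=109, h=60)
violated soft preferences: 21

1. status.x = 158  [status.left = modal.right + 26]
2. status.y = 37  [modal.top = status.top]
3. status.w = 109  [status.w = hero.w]
4. status.h = 60  [hero.top = status.bottom + 5]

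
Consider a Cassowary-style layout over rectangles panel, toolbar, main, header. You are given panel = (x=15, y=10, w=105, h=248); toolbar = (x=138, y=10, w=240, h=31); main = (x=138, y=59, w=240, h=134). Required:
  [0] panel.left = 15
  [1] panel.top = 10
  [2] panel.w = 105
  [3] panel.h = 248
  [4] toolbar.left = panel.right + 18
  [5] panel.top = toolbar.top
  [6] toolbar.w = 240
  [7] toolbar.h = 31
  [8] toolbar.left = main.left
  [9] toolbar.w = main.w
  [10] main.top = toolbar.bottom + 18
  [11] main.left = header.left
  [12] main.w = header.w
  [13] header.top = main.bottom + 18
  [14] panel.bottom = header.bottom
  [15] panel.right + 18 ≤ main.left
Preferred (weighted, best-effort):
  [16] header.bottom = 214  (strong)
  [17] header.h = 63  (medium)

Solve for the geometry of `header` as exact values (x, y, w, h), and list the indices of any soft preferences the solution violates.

1. header.x = 138  [main.left = header.left]
2. header.w = 240  [main.w = header.w]
3. header.y = 211  [header.top = main.bottom + 18]
4. header.h = 47  [panel.bottom = header.bottom]

header = (x=138, y=211, w=240, h=47)
violated soft preferences: 16, 17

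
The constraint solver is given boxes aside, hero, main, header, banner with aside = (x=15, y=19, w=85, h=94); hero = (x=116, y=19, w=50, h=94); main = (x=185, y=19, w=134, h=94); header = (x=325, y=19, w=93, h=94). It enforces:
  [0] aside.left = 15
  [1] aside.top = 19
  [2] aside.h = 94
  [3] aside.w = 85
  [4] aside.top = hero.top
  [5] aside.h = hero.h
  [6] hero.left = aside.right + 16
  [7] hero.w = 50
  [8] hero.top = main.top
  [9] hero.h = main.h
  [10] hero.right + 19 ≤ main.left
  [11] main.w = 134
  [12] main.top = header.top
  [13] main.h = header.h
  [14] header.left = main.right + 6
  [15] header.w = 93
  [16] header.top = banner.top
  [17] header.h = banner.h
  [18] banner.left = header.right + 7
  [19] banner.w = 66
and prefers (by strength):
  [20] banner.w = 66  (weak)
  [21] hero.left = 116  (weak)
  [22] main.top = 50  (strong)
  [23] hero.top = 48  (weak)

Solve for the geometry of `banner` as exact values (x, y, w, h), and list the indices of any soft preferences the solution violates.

banner = (x=425, y=19, w=66, h=94)
violated soft preferences: 22, 23

1. banner.y = 19  [header.top = banner.top]
2. banner.h = 94  [header.h = banner.h]
3. banner.x = 425  [banner.left = header.right + 7]
4. banner.w = 66  [banner.w = 66]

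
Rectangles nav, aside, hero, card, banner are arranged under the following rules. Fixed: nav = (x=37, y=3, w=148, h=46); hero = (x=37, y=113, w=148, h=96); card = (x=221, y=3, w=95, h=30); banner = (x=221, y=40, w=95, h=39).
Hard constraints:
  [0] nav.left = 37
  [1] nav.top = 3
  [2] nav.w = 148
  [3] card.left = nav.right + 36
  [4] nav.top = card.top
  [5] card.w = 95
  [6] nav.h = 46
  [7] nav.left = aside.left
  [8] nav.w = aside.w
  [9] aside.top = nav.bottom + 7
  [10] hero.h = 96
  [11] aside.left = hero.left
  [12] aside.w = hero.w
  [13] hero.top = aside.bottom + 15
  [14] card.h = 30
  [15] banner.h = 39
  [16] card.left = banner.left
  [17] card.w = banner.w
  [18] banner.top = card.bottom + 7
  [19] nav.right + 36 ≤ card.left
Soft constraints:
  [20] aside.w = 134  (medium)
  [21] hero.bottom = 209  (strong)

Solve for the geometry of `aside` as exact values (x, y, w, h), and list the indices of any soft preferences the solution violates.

aside = (x=37, y=56, w=148, h=42)
violated soft preferences: 20

1. aside.x = 37  [nav.left = aside.left]
2. aside.w = 148  [nav.w = aside.w]
3. aside.y = 56  [aside.top = nav.bottom + 7]
4. aside.h = 42  [hero.top = aside.bottom + 15]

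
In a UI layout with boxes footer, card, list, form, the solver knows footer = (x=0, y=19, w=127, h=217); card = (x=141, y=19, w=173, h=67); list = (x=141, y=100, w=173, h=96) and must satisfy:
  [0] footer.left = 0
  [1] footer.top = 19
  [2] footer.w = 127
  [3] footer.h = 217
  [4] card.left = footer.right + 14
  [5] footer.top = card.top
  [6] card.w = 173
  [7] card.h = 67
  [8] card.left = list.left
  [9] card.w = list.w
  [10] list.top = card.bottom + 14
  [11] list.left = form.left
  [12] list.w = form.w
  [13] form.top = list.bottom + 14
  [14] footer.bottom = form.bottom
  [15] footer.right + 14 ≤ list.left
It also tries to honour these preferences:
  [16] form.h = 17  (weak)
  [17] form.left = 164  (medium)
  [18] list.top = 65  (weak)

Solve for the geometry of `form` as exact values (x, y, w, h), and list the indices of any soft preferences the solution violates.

form = (x=141, y=210, w=173, h=26)
violated soft preferences: 16, 17, 18

1. form.x = 141  [list.left = form.left]
2. form.w = 173  [list.w = form.w]
3. form.y = 210  [form.top = list.bottom + 14]
4. form.h = 26  [footer.bottom = form.bottom]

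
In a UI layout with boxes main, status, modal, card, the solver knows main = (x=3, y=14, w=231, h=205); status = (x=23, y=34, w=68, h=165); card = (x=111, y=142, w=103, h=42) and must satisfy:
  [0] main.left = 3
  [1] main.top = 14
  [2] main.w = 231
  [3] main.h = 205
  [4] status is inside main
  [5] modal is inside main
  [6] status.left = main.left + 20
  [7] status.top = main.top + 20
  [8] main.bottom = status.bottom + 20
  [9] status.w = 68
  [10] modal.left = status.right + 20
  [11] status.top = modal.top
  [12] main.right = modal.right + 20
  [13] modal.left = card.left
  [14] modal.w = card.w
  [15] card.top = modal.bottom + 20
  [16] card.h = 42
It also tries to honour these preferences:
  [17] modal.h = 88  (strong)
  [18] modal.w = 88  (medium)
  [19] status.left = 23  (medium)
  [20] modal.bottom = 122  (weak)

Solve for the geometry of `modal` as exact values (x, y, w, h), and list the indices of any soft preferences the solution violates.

modal = (x=111, y=34, w=103, h=88)
violated soft preferences: 18

1. modal.x = 111  [modal.left = status.right + 20]
2. modal.y = 34  [status.top = modal.top]
3. modal.w = 103  [main.right = modal.right + 20]
4. modal.h = 88  [card.top = modal.bottom + 20]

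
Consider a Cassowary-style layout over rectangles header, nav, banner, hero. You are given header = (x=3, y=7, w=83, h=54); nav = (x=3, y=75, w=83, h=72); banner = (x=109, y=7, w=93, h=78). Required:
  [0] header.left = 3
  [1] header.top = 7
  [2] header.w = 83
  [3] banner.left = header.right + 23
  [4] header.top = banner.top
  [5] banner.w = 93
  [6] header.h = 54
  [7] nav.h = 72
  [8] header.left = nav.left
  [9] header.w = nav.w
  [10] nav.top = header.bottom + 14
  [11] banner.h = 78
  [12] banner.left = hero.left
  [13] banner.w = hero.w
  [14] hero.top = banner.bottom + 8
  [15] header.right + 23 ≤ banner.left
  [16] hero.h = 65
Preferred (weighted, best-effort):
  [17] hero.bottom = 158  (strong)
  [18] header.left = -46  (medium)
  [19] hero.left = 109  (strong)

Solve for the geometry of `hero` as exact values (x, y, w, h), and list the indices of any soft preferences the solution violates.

hero = (x=109, y=93, w=93, h=65)
violated soft preferences: 18

1. hero.x = 109  [banner.left = hero.left]
2. hero.w = 93  [banner.w = hero.w]
3. hero.y = 93  [hero.top = banner.bottom + 8]
4. hero.h = 65  [hero.h = 65]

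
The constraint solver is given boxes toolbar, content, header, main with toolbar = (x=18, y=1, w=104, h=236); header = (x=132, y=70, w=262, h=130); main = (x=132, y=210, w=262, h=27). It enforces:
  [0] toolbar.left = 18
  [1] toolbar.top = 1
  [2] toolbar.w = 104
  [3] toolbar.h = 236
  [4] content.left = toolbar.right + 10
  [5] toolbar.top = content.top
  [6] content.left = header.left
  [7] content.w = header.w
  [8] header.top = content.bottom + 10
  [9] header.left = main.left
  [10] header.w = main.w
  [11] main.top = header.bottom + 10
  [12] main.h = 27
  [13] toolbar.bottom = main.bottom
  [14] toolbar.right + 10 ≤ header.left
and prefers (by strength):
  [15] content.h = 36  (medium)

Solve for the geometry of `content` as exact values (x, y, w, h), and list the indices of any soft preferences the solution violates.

1. content.x = 132  [content.left = toolbar.right + 10]
2. content.y = 1  [toolbar.top = content.top]
3. content.w = 262  [content.w = header.w]
4. content.h = 59  [header.top = content.bottom + 10]

content = (x=132, y=1, w=262, h=59)
violated soft preferences: 15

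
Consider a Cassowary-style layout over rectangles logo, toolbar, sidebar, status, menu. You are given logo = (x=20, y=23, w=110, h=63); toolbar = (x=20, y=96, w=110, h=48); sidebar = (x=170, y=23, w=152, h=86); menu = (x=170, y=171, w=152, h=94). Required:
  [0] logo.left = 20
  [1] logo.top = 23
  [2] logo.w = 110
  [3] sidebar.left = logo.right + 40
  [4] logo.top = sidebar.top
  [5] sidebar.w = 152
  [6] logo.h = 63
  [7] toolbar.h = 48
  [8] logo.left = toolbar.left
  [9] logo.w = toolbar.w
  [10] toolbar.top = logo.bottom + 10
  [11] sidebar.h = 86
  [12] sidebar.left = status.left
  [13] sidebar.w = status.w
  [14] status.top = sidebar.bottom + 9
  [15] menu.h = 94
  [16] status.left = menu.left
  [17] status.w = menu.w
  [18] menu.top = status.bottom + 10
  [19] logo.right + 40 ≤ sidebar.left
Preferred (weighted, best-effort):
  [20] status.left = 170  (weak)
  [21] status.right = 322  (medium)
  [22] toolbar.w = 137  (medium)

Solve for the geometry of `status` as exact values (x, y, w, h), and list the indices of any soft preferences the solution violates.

1. status.x = 170  [sidebar.left = status.left]
2. status.w = 152  [sidebar.w = status.w]
3. status.y = 118  [status.top = sidebar.bottom + 9]
4. status.h = 43  [menu.top = status.bottom + 10]

status = (x=170, y=118, w=152, h=43)
violated soft preferences: 22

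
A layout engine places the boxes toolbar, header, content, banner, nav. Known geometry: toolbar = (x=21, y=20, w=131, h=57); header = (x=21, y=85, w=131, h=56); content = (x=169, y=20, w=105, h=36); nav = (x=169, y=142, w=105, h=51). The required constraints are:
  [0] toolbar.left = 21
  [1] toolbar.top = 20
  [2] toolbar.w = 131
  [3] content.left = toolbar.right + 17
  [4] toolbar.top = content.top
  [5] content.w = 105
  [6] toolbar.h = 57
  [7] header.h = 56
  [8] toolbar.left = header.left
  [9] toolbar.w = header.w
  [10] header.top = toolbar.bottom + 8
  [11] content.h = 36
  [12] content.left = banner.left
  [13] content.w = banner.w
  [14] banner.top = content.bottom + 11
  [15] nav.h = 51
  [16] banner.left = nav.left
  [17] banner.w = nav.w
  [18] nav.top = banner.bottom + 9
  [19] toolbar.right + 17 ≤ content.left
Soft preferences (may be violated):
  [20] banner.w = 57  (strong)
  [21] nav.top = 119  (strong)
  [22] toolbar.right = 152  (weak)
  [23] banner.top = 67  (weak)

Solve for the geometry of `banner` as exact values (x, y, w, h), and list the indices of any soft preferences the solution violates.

banner = (x=169, y=67, w=105, h=66)
violated soft preferences: 20, 21

1. banner.x = 169  [content.left = banner.left]
2. banner.w = 105  [content.w = banner.w]
3. banner.y = 67  [banner.top = content.bottom + 11]
4. banner.h = 66  [nav.top = banner.bottom + 9]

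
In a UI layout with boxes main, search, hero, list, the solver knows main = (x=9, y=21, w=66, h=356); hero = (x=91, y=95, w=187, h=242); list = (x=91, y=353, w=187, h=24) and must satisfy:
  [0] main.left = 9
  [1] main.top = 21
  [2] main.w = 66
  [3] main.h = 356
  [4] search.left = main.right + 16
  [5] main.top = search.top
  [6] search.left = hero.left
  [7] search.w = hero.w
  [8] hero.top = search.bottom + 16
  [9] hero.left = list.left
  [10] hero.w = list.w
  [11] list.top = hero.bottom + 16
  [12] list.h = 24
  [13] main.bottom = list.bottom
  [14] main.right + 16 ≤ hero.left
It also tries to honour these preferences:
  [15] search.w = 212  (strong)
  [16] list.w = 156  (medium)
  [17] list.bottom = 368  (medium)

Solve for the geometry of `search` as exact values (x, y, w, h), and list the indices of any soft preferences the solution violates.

search = (x=91, y=21, w=187, h=58)
violated soft preferences: 15, 16, 17

1. search.x = 91  [search.left = main.right + 16]
2. search.y = 21  [main.top = search.top]
3. search.w = 187  [search.w = hero.w]
4. search.h = 58  [hero.top = search.bottom + 16]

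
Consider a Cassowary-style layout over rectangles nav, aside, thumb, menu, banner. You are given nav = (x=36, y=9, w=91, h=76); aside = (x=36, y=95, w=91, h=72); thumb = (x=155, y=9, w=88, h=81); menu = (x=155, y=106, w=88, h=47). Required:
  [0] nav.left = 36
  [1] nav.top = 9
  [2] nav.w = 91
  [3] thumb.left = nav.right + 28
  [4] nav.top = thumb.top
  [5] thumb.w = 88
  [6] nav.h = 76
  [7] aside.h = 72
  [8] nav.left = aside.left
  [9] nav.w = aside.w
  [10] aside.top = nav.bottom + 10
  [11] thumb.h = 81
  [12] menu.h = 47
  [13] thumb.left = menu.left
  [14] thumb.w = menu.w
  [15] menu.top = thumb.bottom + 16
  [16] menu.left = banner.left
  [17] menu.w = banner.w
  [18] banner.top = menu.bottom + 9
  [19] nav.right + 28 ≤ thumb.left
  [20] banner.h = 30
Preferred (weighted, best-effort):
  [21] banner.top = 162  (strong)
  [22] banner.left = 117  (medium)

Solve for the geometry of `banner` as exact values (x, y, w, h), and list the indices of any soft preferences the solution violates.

banner = (x=155, y=162, w=88, h=30)
violated soft preferences: 22

1. banner.x = 155  [menu.left = banner.left]
2. banner.w = 88  [menu.w = banner.w]
3. banner.y = 162  [banner.top = menu.bottom + 9]
4. banner.h = 30  [banner.h = 30]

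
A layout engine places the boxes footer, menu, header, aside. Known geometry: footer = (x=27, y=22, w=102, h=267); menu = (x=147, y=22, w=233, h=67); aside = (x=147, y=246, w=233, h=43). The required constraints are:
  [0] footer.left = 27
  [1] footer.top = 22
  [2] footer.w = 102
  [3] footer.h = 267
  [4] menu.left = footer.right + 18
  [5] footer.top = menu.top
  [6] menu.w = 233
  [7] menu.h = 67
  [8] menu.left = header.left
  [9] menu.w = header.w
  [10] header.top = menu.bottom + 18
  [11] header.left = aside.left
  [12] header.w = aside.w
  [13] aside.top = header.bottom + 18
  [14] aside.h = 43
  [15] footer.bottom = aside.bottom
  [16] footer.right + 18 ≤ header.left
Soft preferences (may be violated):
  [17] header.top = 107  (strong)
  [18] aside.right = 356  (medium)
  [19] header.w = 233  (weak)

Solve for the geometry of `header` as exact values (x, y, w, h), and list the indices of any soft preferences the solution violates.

1. header.x = 147  [menu.left = header.left]
2. header.w = 233  [menu.w = header.w]
3. header.y = 107  [header.top = menu.bottom + 18]
4. header.h = 121  [aside.top = header.bottom + 18]

header = (x=147, y=107, w=233, h=121)
violated soft preferences: 18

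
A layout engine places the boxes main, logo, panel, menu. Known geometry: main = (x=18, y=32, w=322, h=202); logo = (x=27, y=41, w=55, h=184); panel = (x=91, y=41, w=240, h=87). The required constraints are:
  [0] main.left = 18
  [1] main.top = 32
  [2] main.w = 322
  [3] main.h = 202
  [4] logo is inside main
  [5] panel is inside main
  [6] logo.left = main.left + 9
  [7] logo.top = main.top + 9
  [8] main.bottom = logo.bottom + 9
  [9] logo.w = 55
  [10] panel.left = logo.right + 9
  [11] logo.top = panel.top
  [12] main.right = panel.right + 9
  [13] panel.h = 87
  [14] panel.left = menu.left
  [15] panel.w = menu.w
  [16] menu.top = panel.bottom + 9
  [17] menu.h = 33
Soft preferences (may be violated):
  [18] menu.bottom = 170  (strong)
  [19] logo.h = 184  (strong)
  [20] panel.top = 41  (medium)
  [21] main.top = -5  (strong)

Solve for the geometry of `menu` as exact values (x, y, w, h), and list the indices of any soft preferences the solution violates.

1. menu.x = 91  [panel.left = menu.left]
2. menu.w = 240  [panel.w = menu.w]
3. menu.y = 137  [menu.top = panel.bottom + 9]
4. menu.h = 33  [menu.h = 33]

menu = (x=91, y=137, w=240, h=33)
violated soft preferences: 21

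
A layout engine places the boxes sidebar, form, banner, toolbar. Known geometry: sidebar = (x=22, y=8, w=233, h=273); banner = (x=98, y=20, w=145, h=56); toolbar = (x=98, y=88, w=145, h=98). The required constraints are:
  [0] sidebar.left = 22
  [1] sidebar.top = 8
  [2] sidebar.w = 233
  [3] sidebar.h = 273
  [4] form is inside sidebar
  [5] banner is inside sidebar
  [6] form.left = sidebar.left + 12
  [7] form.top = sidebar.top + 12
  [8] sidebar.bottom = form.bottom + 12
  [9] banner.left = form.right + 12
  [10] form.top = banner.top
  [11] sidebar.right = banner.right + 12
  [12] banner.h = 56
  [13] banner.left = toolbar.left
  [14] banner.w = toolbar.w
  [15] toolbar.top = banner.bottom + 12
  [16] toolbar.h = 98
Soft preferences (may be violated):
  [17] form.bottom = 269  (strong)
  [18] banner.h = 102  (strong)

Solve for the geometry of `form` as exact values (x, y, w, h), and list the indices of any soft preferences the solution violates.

form = (x=34, y=20, w=52, h=249)
violated soft preferences: 18

1. form.x = 34  [form.left = sidebar.left + 12]
2. form.y = 20  [form.top = sidebar.top + 12]
3. form.h = 249  [sidebar.bottom = form.bottom + 12]
4. form.w = 52  [banner.left = form.right + 12]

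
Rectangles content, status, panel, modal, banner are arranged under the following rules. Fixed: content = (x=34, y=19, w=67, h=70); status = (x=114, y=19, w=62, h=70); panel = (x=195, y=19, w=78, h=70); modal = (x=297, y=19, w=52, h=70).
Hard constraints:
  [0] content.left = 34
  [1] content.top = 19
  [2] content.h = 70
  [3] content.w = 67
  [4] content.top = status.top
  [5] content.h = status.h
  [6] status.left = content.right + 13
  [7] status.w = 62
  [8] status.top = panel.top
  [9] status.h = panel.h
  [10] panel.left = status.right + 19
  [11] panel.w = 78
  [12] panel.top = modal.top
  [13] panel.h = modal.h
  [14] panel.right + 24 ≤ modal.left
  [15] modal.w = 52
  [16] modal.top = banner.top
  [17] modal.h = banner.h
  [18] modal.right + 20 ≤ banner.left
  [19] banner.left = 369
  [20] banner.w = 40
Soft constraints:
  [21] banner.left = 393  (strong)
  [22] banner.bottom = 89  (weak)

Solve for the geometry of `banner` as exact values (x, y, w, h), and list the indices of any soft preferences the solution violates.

1. banner.y = 19  [modal.top = banner.top]
2. banner.h = 70  [modal.h = banner.h]
3. banner.x = 369  [banner.left = 369]
4. banner.w = 40  [banner.w = 40]

banner = (x=369, y=19, w=40, h=70)
violated soft preferences: 21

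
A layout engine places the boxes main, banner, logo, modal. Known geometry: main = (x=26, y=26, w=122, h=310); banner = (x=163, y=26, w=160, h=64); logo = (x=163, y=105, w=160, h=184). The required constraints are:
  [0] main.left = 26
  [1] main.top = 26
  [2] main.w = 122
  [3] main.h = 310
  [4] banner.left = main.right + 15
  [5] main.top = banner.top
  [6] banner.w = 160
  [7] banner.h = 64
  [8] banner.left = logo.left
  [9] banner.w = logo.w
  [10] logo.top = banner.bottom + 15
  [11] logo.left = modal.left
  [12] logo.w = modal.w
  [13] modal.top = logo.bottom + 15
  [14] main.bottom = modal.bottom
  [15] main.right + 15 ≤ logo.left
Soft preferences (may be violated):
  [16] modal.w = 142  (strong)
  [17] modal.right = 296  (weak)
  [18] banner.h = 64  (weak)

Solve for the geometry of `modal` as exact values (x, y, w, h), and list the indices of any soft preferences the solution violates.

modal = (x=163, y=304, w=160, h=32)
violated soft preferences: 16, 17

1. modal.x = 163  [logo.left = modal.left]
2. modal.w = 160  [logo.w = modal.w]
3. modal.y = 304  [modal.top = logo.bottom + 15]
4. modal.h = 32  [main.bottom = modal.bottom]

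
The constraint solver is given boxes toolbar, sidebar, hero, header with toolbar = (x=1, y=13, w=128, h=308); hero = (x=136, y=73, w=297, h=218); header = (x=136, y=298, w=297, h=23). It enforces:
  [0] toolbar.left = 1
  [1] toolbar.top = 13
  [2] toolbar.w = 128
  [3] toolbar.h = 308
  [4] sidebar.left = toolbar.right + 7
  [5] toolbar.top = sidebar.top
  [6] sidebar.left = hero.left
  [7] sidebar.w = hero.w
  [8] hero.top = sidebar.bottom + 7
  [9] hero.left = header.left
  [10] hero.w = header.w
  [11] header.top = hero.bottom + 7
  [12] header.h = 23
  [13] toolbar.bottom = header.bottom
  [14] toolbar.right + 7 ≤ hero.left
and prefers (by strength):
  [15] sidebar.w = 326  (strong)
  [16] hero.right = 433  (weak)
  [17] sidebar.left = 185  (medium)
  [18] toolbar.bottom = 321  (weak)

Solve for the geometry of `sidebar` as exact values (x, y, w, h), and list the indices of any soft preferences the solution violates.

1. sidebar.x = 136  [sidebar.left = toolbar.right + 7]
2. sidebar.y = 13  [toolbar.top = sidebar.top]
3. sidebar.w = 297  [sidebar.w = hero.w]
4. sidebar.h = 53  [hero.top = sidebar.bottom + 7]

sidebar = (x=136, y=13, w=297, h=53)
violated soft preferences: 15, 17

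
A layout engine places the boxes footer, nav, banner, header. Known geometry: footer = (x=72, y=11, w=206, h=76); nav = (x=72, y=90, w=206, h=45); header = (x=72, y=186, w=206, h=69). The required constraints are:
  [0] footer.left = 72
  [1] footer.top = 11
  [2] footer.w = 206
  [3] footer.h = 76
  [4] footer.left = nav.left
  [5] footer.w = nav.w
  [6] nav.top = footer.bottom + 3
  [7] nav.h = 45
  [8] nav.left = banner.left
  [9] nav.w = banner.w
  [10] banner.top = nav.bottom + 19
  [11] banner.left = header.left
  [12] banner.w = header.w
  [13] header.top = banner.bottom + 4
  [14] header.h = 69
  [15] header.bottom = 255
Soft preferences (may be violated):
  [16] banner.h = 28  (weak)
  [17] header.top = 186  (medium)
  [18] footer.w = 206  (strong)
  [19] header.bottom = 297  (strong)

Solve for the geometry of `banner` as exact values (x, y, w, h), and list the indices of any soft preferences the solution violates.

banner = (x=72, y=154, w=206, h=28)
violated soft preferences: 19

1. banner.x = 72  [nav.left = banner.left]
2. banner.w = 206  [nav.w = banner.w]
3. banner.y = 154  [banner.top = nav.bottom + 19]
4. banner.h = 28  [header.top = banner.bottom + 4]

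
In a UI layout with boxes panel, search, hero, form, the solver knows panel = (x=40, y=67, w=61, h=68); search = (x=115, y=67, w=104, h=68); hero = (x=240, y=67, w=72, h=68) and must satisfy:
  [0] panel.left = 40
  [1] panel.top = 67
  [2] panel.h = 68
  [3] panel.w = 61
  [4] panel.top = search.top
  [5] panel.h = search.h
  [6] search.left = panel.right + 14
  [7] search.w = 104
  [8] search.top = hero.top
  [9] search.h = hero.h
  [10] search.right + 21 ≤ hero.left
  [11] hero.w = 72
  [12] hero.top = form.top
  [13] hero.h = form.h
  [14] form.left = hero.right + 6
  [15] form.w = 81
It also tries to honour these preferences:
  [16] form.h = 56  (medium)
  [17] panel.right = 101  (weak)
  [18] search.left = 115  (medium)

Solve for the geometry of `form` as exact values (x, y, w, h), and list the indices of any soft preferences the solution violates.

form = (x=318, y=67, w=81, h=68)
violated soft preferences: 16

1. form.y = 67  [hero.top = form.top]
2. form.h = 68  [hero.h = form.h]
3. form.x = 318  [form.left = hero.right + 6]
4. form.w = 81  [form.w = 81]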